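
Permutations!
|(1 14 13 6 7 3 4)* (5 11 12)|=|(1 14 13 6 7 3 4)(5 11 12)|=21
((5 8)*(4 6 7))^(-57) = (5 8)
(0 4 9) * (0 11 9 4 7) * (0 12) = (0 7 12)(9 11) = [7, 1, 2, 3, 4, 5, 6, 12, 8, 11, 10, 9, 0]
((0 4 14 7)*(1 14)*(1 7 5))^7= (0 4 7)(1 14 5)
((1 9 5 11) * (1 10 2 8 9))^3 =((2 8 9 5 11 10))^3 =(2 5)(8 11)(9 10)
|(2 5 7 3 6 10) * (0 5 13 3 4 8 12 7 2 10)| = 12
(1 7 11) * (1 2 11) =[0, 7, 11, 3, 4, 5, 6, 1, 8, 9, 10, 2] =(1 7)(2 11)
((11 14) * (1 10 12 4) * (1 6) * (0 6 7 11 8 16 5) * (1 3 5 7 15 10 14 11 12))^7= ((0 6 3 5)(1 14 8 16 7 12 4 15 10))^7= (0 5 3 6)(1 15 12 16 14 10 4 7 8)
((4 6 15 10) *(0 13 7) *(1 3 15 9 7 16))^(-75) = (0 16 3 10 6 7 13 1 15 4 9)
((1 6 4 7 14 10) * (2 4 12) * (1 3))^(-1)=(1 3 10 14 7 4 2 12 6)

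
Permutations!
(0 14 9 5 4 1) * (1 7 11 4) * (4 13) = (0 14 9 5 1)(4 7 11 13) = [14, 0, 2, 3, 7, 1, 6, 11, 8, 5, 10, 13, 12, 4, 9]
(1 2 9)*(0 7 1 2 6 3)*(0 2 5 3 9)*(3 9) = [7, 6, 0, 2, 4, 9, 3, 1, 8, 5] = (0 7 1 6 3 2)(5 9)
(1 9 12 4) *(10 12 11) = [0, 9, 2, 3, 1, 5, 6, 7, 8, 11, 12, 10, 4] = (1 9 11 10 12 4)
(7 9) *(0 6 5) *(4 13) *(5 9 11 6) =(0 5)(4 13)(6 9 7 11) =[5, 1, 2, 3, 13, 0, 9, 11, 8, 7, 10, 6, 12, 4]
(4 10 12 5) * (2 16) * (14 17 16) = (2 14 17 16)(4 10 12 5) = [0, 1, 14, 3, 10, 4, 6, 7, 8, 9, 12, 11, 5, 13, 17, 15, 2, 16]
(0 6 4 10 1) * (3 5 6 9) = (0 9 3 5 6 4 10 1) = [9, 0, 2, 5, 10, 6, 4, 7, 8, 3, 1]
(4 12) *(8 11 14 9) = (4 12)(8 11 14 9) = [0, 1, 2, 3, 12, 5, 6, 7, 11, 8, 10, 14, 4, 13, 9]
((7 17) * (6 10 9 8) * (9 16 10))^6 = (17)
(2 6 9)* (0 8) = (0 8)(2 6 9) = [8, 1, 6, 3, 4, 5, 9, 7, 0, 2]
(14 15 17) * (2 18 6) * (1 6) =(1 6 2 18)(14 15 17) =[0, 6, 18, 3, 4, 5, 2, 7, 8, 9, 10, 11, 12, 13, 15, 17, 16, 14, 1]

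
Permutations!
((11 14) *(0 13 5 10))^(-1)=(0 10 5 13)(11 14)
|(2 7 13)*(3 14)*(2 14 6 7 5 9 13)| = 8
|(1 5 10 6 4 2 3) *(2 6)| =10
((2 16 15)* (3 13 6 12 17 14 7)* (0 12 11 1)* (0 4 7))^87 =(0 14 17 12)(1 3 11 7 6 4 13) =((0 12 17 14)(1 4 7 3 13 6 11)(2 16 15))^87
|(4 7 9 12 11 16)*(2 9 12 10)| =15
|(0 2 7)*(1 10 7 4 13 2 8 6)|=6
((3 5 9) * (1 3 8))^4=((1 3 5 9 8))^4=(1 8 9 5 3)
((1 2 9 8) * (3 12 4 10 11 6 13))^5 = ((1 2 9 8)(3 12 4 10 11 6 13))^5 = (1 2 9 8)(3 6 10 12 13 11 4)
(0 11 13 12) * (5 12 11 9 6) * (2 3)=(0 9 6 5 12)(2 3)(11 13)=[9, 1, 3, 2, 4, 12, 5, 7, 8, 6, 10, 13, 0, 11]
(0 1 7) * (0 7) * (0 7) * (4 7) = (0 1 4 7) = [1, 4, 2, 3, 7, 5, 6, 0]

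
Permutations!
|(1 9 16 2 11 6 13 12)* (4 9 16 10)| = 21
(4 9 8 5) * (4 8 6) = [0, 1, 2, 3, 9, 8, 4, 7, 5, 6] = (4 9 6)(5 8)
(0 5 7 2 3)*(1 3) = [5, 3, 1, 0, 4, 7, 6, 2] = (0 5 7 2 1 3)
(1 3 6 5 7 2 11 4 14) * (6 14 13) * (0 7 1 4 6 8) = [7, 3, 11, 14, 13, 1, 5, 2, 0, 9, 10, 6, 12, 8, 4] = (0 7 2 11 6 5 1 3 14 4 13 8)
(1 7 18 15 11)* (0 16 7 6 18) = (0 16 7)(1 6 18 15 11) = [16, 6, 2, 3, 4, 5, 18, 0, 8, 9, 10, 1, 12, 13, 14, 11, 7, 17, 15]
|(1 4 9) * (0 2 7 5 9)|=7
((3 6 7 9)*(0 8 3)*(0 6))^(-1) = ((0 8 3)(6 7 9))^(-1) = (0 3 8)(6 9 7)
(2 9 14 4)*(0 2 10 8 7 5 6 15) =(0 2 9 14 4 10 8 7 5 6 15) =[2, 1, 9, 3, 10, 6, 15, 5, 7, 14, 8, 11, 12, 13, 4, 0]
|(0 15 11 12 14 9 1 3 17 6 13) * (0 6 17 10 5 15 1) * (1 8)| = 22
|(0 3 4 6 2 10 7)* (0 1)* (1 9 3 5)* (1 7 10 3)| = 20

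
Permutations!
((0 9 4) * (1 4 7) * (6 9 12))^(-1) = (0 4 1 7 9 6 12)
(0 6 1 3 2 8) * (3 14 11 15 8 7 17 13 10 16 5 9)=(0 6 1 14 11 15 8)(2 7 17 13 10 16 5 9 3)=[6, 14, 7, 2, 4, 9, 1, 17, 0, 3, 16, 15, 12, 10, 11, 8, 5, 13]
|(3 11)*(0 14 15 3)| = |(0 14 15 3 11)| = 5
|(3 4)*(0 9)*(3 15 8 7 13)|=6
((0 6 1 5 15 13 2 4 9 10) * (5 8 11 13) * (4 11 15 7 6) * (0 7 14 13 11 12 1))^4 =(0 7 9)(1 14)(2 15)(4 6 10)(5 12)(8 13)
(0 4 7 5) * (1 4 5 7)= [5, 4, 2, 3, 1, 0, 6, 7]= (7)(0 5)(1 4)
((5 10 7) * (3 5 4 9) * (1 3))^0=(10)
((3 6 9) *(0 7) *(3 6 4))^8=(9)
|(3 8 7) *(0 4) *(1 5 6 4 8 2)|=9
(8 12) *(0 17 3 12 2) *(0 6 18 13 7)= (0 17 3 12 8 2 6 18 13 7)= [17, 1, 6, 12, 4, 5, 18, 0, 2, 9, 10, 11, 8, 7, 14, 15, 16, 3, 13]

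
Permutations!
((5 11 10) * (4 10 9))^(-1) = (4 9 11 5 10)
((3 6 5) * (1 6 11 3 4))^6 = (11)(1 5)(4 6)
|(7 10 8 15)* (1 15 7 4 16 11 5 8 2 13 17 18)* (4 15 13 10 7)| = 20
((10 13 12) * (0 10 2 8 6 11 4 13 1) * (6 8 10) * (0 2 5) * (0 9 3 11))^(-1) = ((0 6)(1 2 10)(3 11 4 13 12 5 9))^(-1) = (0 6)(1 10 2)(3 9 5 12 13 4 11)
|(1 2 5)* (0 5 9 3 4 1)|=10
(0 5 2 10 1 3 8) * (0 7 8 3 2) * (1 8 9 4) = (0 5)(1 2 10 8 7 9 4) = [5, 2, 10, 3, 1, 0, 6, 9, 7, 4, 8]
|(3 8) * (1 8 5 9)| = 5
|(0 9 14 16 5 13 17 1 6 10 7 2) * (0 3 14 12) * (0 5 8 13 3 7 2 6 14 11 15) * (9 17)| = |(0 17 1 14 16 8 13 9 12 5 3 11 15)(2 7 6 10)| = 52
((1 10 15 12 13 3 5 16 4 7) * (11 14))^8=((1 10 15 12 13 3 5 16 4 7)(11 14))^8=(1 4 5 13 15)(3 12 10 7 16)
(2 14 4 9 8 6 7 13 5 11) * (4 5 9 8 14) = (2 4 8 6 7 13 9 14 5 11) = [0, 1, 4, 3, 8, 11, 7, 13, 6, 14, 10, 2, 12, 9, 5]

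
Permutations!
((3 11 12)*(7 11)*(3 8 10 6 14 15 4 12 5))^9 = (3 7 11 5)(4 8 6 15 12 10 14)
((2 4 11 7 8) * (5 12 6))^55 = (5 12 6) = ((2 4 11 7 8)(5 12 6))^55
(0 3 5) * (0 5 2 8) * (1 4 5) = (0 3 2 8)(1 4 5) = [3, 4, 8, 2, 5, 1, 6, 7, 0]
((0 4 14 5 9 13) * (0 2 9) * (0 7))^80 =((0 4 14 5 7)(2 9 13))^80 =(14)(2 13 9)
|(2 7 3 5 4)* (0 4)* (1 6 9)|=6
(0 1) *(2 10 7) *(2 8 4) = (0 1)(2 10 7 8 4) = [1, 0, 10, 3, 2, 5, 6, 8, 4, 9, 7]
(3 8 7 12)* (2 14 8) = (2 14 8 7 12 3) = [0, 1, 14, 2, 4, 5, 6, 12, 7, 9, 10, 11, 3, 13, 8]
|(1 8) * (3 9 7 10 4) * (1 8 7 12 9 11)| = |(1 7 10 4 3 11)(9 12)| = 6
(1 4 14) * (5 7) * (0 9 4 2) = (0 9 4 14 1 2)(5 7) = [9, 2, 0, 3, 14, 7, 6, 5, 8, 4, 10, 11, 12, 13, 1]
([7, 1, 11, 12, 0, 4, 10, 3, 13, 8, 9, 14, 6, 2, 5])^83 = (0 4 5 14 11 2 13 8 9 10 6 12 3 7)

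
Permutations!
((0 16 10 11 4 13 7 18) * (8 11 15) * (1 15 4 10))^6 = ((0 16 1 15 8 11 10 4 13 7 18))^6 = (0 10 16 4 1 13 15 7 8 18 11)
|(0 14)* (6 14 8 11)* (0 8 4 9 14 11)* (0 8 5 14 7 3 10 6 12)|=18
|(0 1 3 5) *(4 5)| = 5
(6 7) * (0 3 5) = (0 3 5)(6 7) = [3, 1, 2, 5, 4, 0, 7, 6]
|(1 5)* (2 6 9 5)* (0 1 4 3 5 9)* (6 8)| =15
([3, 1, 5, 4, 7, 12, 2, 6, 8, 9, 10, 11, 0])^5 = [2, 1, 4, 5, 12, 7, 3, 0, 8, 9, 10, 11, 6]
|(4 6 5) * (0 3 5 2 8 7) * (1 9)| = |(0 3 5 4 6 2 8 7)(1 9)| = 8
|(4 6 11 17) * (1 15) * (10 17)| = 10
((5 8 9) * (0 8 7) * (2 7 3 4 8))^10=((0 2 7)(3 4 8 9 5))^10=(9)(0 2 7)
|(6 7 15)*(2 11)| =|(2 11)(6 7 15)| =6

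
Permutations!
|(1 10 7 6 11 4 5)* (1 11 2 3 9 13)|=|(1 10 7 6 2 3 9 13)(4 5 11)|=24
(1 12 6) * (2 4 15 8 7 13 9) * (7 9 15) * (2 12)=[0, 2, 4, 3, 7, 5, 1, 13, 9, 12, 10, 11, 6, 15, 14, 8]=(1 2 4 7 13 15 8 9 12 6)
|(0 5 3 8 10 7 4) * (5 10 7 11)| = 8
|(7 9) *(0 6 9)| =|(0 6 9 7)| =4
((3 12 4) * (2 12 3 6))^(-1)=(2 6 4 12)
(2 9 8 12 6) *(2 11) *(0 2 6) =(0 2 9 8 12)(6 11) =[2, 1, 9, 3, 4, 5, 11, 7, 12, 8, 10, 6, 0]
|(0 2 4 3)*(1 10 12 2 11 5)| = 9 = |(0 11 5 1 10 12 2 4 3)|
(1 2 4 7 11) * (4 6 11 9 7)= (1 2 6 11)(7 9)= [0, 2, 6, 3, 4, 5, 11, 9, 8, 7, 10, 1]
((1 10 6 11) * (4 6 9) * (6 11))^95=((1 10 9 4 11))^95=(11)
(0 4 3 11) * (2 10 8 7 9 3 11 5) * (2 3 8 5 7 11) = (0 4 2 10 5 3 7 9 8 11) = [4, 1, 10, 7, 2, 3, 6, 9, 11, 8, 5, 0]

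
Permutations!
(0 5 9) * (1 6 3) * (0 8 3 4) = (0 5 9 8 3 1 6 4) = [5, 6, 2, 1, 0, 9, 4, 7, 3, 8]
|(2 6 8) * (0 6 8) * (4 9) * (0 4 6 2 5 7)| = |(0 2 8 5 7)(4 9 6)| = 15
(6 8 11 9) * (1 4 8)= [0, 4, 2, 3, 8, 5, 1, 7, 11, 6, 10, 9]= (1 4 8 11 9 6)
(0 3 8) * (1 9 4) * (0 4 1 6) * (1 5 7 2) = (0 3 8 4 6)(1 9 5 7 2) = [3, 9, 1, 8, 6, 7, 0, 2, 4, 5]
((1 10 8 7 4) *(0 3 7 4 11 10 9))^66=((0 3 7 11 10 8 4 1 9))^66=(0 11 4)(1 3 10)(7 8 9)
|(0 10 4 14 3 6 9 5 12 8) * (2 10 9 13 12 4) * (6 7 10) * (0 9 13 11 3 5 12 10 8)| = 33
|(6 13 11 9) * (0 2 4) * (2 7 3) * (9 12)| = 5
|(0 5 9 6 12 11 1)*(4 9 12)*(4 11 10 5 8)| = |(0 8 4 9 6 11 1)(5 12 10)| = 21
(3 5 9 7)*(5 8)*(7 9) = [0, 1, 2, 8, 4, 7, 6, 3, 5, 9] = (9)(3 8 5 7)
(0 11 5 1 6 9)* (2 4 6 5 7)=(0 11 7 2 4 6 9)(1 5)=[11, 5, 4, 3, 6, 1, 9, 2, 8, 0, 10, 7]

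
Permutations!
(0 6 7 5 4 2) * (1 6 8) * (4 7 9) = (0 8 1 6 9 4 2)(5 7) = [8, 6, 0, 3, 2, 7, 9, 5, 1, 4]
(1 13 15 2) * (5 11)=[0, 13, 1, 3, 4, 11, 6, 7, 8, 9, 10, 5, 12, 15, 14, 2]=(1 13 15 2)(5 11)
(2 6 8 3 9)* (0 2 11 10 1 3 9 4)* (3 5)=[2, 5, 6, 4, 0, 3, 8, 7, 9, 11, 1, 10]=(0 2 6 8 9 11 10 1 5 3 4)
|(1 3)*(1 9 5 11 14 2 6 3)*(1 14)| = |(1 14 2 6 3 9 5 11)| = 8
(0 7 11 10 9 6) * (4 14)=[7, 1, 2, 3, 14, 5, 0, 11, 8, 6, 9, 10, 12, 13, 4]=(0 7 11 10 9 6)(4 14)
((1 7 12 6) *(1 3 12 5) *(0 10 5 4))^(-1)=((0 10 5 1 7 4)(3 12 6))^(-1)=(0 4 7 1 5 10)(3 6 12)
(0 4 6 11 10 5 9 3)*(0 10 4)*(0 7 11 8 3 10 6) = (0 7 11 4)(3 6 8)(5 9 10) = [7, 1, 2, 6, 0, 9, 8, 11, 3, 10, 5, 4]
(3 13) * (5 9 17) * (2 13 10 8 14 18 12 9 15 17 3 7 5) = (2 13 7 5 15 17)(3 10 8 14 18 12 9) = [0, 1, 13, 10, 4, 15, 6, 5, 14, 3, 8, 11, 9, 7, 18, 17, 16, 2, 12]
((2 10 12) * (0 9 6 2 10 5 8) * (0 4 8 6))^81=((0 9)(2 5 6)(4 8)(10 12))^81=(0 9)(4 8)(10 12)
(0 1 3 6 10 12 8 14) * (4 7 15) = (0 1 3 6 10 12 8 14)(4 7 15) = [1, 3, 2, 6, 7, 5, 10, 15, 14, 9, 12, 11, 8, 13, 0, 4]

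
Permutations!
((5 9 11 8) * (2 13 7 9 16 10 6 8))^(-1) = (2 11 9 7 13)(5 8 6 10 16)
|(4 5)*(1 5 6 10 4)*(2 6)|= |(1 5)(2 6 10 4)|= 4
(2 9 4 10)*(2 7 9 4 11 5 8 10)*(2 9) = (2 4 9 11 5 8 10 7) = [0, 1, 4, 3, 9, 8, 6, 2, 10, 11, 7, 5]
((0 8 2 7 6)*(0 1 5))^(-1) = (0 5 1 6 7 2 8)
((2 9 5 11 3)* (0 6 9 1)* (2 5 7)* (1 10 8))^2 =((0 6 9 7 2 10 8 1)(3 5 11))^2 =(0 9 2 8)(1 6 7 10)(3 11 5)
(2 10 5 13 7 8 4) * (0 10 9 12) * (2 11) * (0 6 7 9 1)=[10, 0, 1, 3, 11, 13, 7, 8, 4, 12, 5, 2, 6, 9]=(0 10 5 13 9 12 6 7 8 4 11 2 1)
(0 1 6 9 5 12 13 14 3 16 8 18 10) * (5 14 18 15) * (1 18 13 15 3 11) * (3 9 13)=(0 18 10)(1 6 13 3 16 8 9 14 11)(5 12 15)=[18, 6, 2, 16, 4, 12, 13, 7, 9, 14, 0, 1, 15, 3, 11, 5, 8, 17, 10]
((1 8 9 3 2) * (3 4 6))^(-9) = ((1 8 9 4 6 3 2))^(-9) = (1 3 4 8 2 6 9)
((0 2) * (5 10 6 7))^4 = (10) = ((0 2)(5 10 6 7))^4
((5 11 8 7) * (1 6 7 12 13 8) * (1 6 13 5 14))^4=((1 13 8 12 5 11 6 7 14))^4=(1 5 14 12 7 8 6 13 11)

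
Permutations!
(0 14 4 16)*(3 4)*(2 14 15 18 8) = (0 15 18 8 2 14 3 4 16) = [15, 1, 14, 4, 16, 5, 6, 7, 2, 9, 10, 11, 12, 13, 3, 18, 0, 17, 8]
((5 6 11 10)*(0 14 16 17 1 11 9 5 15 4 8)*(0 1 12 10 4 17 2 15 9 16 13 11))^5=((0 14 13 11 4 8 1)(2 15 17 12 10 9 5 6 16))^5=(0 8 11 14 1 4 13)(2 9 15 5 17 6 12 16 10)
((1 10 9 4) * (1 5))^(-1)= ((1 10 9 4 5))^(-1)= (1 5 4 9 10)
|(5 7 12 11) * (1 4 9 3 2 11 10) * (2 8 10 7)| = 6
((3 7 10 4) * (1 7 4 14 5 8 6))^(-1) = ((1 7 10 14 5 8 6)(3 4))^(-1) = (1 6 8 5 14 10 7)(3 4)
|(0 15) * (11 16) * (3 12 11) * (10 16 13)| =|(0 15)(3 12 11 13 10 16)| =6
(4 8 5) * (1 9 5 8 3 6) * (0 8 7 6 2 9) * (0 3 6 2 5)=(0 8 7 2 9)(1 3 5 4 6)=[8, 3, 9, 5, 6, 4, 1, 2, 7, 0]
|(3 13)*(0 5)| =2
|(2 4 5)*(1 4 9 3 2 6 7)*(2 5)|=|(1 4 2 9 3 5 6 7)|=8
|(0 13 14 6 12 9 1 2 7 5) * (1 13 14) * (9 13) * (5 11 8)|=|(0 14 6 12 13 1 2 7 11 8 5)|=11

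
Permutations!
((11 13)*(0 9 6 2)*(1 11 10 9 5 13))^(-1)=(0 2 6 9 10 13 5)(1 11)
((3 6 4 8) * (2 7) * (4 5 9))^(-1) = ((2 7)(3 6 5 9 4 8))^(-1) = (2 7)(3 8 4 9 5 6)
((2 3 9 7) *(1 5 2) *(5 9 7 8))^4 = ((1 9 8 5 2 3 7))^4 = (1 2 9 3 8 7 5)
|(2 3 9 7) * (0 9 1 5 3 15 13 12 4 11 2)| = |(0 9 7)(1 5 3)(2 15 13 12 4 11)| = 6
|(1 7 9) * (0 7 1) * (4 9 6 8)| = |(0 7 6 8 4 9)| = 6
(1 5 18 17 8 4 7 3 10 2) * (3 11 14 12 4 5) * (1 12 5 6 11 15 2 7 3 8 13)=[0, 8, 12, 10, 3, 18, 11, 15, 6, 9, 7, 14, 4, 1, 5, 2, 16, 13, 17]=(1 8 6 11 14 5 18 17 13)(2 12 4 3 10 7 15)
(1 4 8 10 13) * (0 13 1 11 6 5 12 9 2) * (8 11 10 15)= [13, 4, 0, 3, 11, 12, 5, 7, 15, 2, 1, 6, 9, 10, 14, 8]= (0 13 10 1 4 11 6 5 12 9 2)(8 15)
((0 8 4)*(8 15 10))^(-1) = ((0 15 10 8 4))^(-1) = (0 4 8 10 15)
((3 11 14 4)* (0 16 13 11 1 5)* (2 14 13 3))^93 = ((0 16 3 1 5)(2 14 4)(11 13))^93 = (0 1 16 5 3)(11 13)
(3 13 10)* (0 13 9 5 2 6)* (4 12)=(0 13 10 3 9 5 2 6)(4 12)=[13, 1, 6, 9, 12, 2, 0, 7, 8, 5, 3, 11, 4, 10]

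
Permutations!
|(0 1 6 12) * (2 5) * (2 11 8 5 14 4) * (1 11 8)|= 30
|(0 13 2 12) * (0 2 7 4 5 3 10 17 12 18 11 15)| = 13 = |(0 13 7 4 5 3 10 17 12 2 18 11 15)|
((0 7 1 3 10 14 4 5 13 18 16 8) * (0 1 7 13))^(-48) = ((0 13 18 16 8 1 3 10 14 4 5))^(-48) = (0 10 16 5 3 18 4 1 13 14 8)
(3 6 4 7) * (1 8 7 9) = (1 8 7 3 6 4 9) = [0, 8, 2, 6, 9, 5, 4, 3, 7, 1]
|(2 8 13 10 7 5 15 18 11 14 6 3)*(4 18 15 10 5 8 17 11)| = |(2 17 11 14 6 3)(4 18)(5 10 7 8 13)| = 30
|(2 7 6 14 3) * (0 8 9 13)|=20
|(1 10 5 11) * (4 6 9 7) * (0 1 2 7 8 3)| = |(0 1 10 5 11 2 7 4 6 9 8 3)| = 12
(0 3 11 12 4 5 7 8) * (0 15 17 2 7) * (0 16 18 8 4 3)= (2 7 4 5 16 18 8 15 17)(3 11 12)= [0, 1, 7, 11, 5, 16, 6, 4, 15, 9, 10, 12, 3, 13, 14, 17, 18, 2, 8]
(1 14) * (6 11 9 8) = (1 14)(6 11 9 8) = [0, 14, 2, 3, 4, 5, 11, 7, 6, 8, 10, 9, 12, 13, 1]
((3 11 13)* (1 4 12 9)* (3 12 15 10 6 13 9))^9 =((1 4 15 10 6 13 12 3 11 9))^9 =(1 9 11 3 12 13 6 10 15 4)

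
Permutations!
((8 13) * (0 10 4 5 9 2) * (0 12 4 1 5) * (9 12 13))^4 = (13)(0 12 1)(4 5 10)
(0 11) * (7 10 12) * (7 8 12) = [11, 1, 2, 3, 4, 5, 6, 10, 12, 9, 7, 0, 8] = (0 11)(7 10)(8 12)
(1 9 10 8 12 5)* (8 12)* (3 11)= [0, 9, 2, 11, 4, 1, 6, 7, 8, 10, 12, 3, 5]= (1 9 10 12 5)(3 11)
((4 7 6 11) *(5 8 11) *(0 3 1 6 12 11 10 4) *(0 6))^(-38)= ((0 3 1)(4 7 12 11 6 5 8 10))^(-38)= (0 3 1)(4 12 6 8)(5 10 7 11)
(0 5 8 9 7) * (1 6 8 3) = [5, 6, 2, 1, 4, 3, 8, 0, 9, 7] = (0 5 3 1 6 8 9 7)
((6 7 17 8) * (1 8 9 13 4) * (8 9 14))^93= (1 9 13 4)(6 14 7 8 17)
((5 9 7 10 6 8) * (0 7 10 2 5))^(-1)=(0 8 6 10 9 5 2 7)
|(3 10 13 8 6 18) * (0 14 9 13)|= |(0 14 9 13 8 6 18 3 10)|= 9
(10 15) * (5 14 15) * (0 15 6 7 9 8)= (0 15 10 5 14 6 7 9 8)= [15, 1, 2, 3, 4, 14, 7, 9, 0, 8, 5, 11, 12, 13, 6, 10]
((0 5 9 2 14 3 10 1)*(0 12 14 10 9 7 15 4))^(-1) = ((0 5 7 15 4)(1 12 14 3 9 2 10))^(-1) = (0 4 15 7 5)(1 10 2 9 3 14 12)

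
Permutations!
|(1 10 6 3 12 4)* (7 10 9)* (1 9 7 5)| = 9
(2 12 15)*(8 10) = (2 12 15)(8 10) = [0, 1, 12, 3, 4, 5, 6, 7, 10, 9, 8, 11, 15, 13, 14, 2]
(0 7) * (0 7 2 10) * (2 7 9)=(0 7 9 2 10)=[7, 1, 10, 3, 4, 5, 6, 9, 8, 2, 0]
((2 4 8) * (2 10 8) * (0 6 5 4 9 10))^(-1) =(0 8 10 9 2 4 5 6) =((0 6 5 4 2 9 10 8))^(-1)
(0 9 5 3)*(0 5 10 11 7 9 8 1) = (0 8 1)(3 5)(7 9 10 11) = [8, 0, 2, 5, 4, 3, 6, 9, 1, 10, 11, 7]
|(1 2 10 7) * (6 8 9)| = 12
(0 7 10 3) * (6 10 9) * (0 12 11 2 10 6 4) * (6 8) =(0 7 9 4)(2 10 3 12 11)(6 8) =[7, 1, 10, 12, 0, 5, 8, 9, 6, 4, 3, 2, 11]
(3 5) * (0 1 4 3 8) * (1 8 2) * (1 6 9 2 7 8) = [1, 4, 6, 5, 3, 7, 9, 8, 0, 2] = (0 1 4 3 5 7 8)(2 6 9)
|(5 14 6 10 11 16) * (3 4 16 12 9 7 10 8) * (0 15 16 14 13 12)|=10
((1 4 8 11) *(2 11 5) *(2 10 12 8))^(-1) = ((1 4 2 11)(5 10 12 8))^(-1) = (1 11 2 4)(5 8 12 10)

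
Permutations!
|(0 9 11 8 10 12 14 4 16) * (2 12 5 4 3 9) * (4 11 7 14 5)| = 36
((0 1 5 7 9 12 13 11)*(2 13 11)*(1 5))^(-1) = ((0 5 7 9 12 11)(2 13))^(-1) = (0 11 12 9 7 5)(2 13)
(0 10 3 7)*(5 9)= (0 10 3 7)(5 9)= [10, 1, 2, 7, 4, 9, 6, 0, 8, 5, 3]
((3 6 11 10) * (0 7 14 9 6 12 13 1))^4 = (0 6 12 7 11 13 14 10 1 9 3)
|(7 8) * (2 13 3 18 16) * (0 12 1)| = |(0 12 1)(2 13 3 18 16)(7 8)| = 30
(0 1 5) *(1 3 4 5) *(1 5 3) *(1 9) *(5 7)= [9, 7, 2, 4, 3, 0, 6, 5, 8, 1]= (0 9 1 7 5)(3 4)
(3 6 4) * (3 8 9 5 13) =(3 6 4 8 9 5 13) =[0, 1, 2, 6, 8, 13, 4, 7, 9, 5, 10, 11, 12, 3]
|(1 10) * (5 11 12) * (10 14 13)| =12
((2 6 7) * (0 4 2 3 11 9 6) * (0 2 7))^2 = (0 7 11 6 4 3 9)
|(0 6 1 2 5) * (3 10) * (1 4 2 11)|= |(0 6 4 2 5)(1 11)(3 10)|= 10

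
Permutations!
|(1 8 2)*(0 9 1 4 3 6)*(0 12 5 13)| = 11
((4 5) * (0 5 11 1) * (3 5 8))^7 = (11)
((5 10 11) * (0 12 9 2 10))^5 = (0 11 2 12 5 10 9)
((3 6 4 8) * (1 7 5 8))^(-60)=((1 7 5 8 3 6 4))^(-60)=(1 8 4 5 6 7 3)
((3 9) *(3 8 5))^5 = ((3 9 8 5))^5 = (3 9 8 5)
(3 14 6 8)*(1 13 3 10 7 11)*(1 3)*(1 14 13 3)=(1 3 13 14 6 8 10 7 11)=[0, 3, 2, 13, 4, 5, 8, 11, 10, 9, 7, 1, 12, 14, 6]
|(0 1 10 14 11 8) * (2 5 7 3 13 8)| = 11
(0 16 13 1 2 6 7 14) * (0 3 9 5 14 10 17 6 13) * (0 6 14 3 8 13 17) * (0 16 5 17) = [5, 2, 0, 9, 4, 3, 7, 10, 13, 17, 16, 11, 12, 1, 8, 15, 6, 14] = (0 5 3 9 17 14 8 13 1 2)(6 7 10 16)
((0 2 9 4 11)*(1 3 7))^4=((0 2 9 4 11)(1 3 7))^4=(0 11 4 9 2)(1 3 7)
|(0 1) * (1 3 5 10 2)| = |(0 3 5 10 2 1)| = 6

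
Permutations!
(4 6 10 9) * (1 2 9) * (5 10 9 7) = (1 2 7 5 10)(4 6 9) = [0, 2, 7, 3, 6, 10, 9, 5, 8, 4, 1]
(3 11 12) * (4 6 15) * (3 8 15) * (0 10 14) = [10, 1, 2, 11, 6, 5, 3, 7, 15, 9, 14, 12, 8, 13, 0, 4] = (0 10 14)(3 11 12 8 15 4 6)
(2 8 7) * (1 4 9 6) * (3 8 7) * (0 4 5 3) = [4, 5, 7, 8, 9, 3, 1, 2, 0, 6] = (0 4 9 6 1 5 3 8)(2 7)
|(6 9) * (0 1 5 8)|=|(0 1 5 8)(6 9)|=4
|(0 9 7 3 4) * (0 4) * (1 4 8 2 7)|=|(0 9 1 4 8 2 7 3)|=8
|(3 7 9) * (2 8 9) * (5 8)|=6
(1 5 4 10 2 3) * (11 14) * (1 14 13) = (1 5 4 10 2 3 14 11 13) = [0, 5, 3, 14, 10, 4, 6, 7, 8, 9, 2, 13, 12, 1, 11]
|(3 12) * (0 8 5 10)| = |(0 8 5 10)(3 12)| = 4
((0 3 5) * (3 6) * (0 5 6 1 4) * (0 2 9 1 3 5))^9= (0 3 6 5)(1 4 2 9)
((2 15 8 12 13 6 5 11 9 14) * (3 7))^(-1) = (2 14 9 11 5 6 13 12 8 15)(3 7)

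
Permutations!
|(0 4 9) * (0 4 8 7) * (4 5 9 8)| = |(0 4 8 7)(5 9)| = 4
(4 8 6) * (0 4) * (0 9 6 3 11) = (0 4 8 3 11)(6 9) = [4, 1, 2, 11, 8, 5, 9, 7, 3, 6, 10, 0]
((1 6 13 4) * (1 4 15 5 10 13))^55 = (1 6)(5 15 13 10)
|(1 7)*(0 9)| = |(0 9)(1 7)| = 2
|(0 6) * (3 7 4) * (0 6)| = 3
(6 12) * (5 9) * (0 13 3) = (0 13 3)(5 9)(6 12) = [13, 1, 2, 0, 4, 9, 12, 7, 8, 5, 10, 11, 6, 3]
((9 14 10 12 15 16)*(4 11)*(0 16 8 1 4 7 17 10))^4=(1 17 8 7 15 11 12 4 10)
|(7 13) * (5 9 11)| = 6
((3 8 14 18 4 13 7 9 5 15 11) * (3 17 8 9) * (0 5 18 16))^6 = ((0 5 15 11 17 8 14 16)(3 9 18 4 13 7))^6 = (18)(0 14 17 15)(5 16 8 11)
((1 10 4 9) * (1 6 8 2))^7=(10)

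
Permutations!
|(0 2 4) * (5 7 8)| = 3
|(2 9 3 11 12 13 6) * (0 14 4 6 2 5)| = 30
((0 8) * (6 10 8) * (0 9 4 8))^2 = ((0 6 10)(4 8 9))^2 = (0 10 6)(4 9 8)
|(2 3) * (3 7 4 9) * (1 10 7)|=|(1 10 7 4 9 3 2)|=7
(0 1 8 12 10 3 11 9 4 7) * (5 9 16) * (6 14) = (0 1 8 12 10 3 11 16 5 9 4 7)(6 14) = [1, 8, 2, 11, 7, 9, 14, 0, 12, 4, 3, 16, 10, 13, 6, 15, 5]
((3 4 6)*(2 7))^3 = (2 7)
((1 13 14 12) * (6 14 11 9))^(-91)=((1 13 11 9 6 14 12))^(-91)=(14)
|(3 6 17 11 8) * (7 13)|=10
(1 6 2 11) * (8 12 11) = (1 6 2 8 12 11) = [0, 6, 8, 3, 4, 5, 2, 7, 12, 9, 10, 1, 11]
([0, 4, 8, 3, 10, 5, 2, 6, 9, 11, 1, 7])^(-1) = [0, 10, 6, 3, 1, 5, 7, 11, 2, 8, 4, 9]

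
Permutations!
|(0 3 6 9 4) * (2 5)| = |(0 3 6 9 4)(2 5)| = 10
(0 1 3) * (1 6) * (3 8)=(0 6 1 8 3)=[6, 8, 2, 0, 4, 5, 1, 7, 3]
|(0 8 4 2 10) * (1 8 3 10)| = 12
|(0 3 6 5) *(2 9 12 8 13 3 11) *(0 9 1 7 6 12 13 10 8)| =|(0 11 2 1 7 6 5 9 13 3 12)(8 10)| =22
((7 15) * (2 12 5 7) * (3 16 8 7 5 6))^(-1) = (2 15 7 8 16 3 6 12)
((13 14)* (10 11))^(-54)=((10 11)(13 14))^(-54)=(14)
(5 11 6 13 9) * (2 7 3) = (2 7 3)(5 11 6 13 9) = [0, 1, 7, 2, 4, 11, 13, 3, 8, 5, 10, 6, 12, 9]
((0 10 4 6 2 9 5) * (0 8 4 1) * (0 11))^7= ((0 10 1 11)(2 9 5 8 4 6))^7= (0 11 1 10)(2 9 5 8 4 6)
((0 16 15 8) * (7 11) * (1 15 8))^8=(0 8 16)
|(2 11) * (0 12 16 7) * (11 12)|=|(0 11 2 12 16 7)|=6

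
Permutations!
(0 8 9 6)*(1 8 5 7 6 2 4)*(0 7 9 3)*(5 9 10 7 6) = (0 9 2 4 1 8 3)(5 10 7) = [9, 8, 4, 0, 1, 10, 6, 5, 3, 2, 7]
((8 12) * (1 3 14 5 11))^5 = (14)(8 12)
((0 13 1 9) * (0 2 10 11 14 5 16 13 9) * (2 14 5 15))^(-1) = (0 1 13 16 5 11 10 2 15 14 9)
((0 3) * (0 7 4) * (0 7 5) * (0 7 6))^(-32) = ((0 3 5 7 4 6))^(-32) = (0 4 5)(3 6 7)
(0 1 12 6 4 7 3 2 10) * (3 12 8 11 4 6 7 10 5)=(0 1 8 11 4 10)(2 5 3)(7 12)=[1, 8, 5, 2, 10, 3, 6, 12, 11, 9, 0, 4, 7]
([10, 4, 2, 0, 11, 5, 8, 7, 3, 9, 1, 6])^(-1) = [3, 10, 2, 8, 1, 5, 11, 7, 6, 9, 0, 4]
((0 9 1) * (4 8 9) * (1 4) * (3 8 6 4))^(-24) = (9)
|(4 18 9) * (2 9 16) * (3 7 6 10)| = |(2 9 4 18 16)(3 7 6 10)| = 20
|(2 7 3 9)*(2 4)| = |(2 7 3 9 4)| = 5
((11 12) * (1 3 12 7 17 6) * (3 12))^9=(1 7)(6 11)(12 17)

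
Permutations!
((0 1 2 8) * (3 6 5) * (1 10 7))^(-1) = (0 8 2 1 7 10)(3 5 6)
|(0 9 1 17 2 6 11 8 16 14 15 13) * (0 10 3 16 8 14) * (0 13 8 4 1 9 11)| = |(0 11 14 15 8 4 1 17 2 6)(3 16 13 10)| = 20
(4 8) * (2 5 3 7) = (2 5 3 7)(4 8) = [0, 1, 5, 7, 8, 3, 6, 2, 4]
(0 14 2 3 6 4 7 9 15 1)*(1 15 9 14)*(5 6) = [1, 0, 3, 5, 7, 6, 4, 14, 8, 9, 10, 11, 12, 13, 2, 15] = (15)(0 1)(2 3 5 6 4 7 14)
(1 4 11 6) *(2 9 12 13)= (1 4 11 6)(2 9 12 13)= [0, 4, 9, 3, 11, 5, 1, 7, 8, 12, 10, 6, 13, 2]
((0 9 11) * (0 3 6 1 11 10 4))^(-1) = ((0 9 10 4)(1 11 3 6))^(-1) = (0 4 10 9)(1 6 3 11)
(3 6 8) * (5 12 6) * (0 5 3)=(0 5 12 6 8)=[5, 1, 2, 3, 4, 12, 8, 7, 0, 9, 10, 11, 6]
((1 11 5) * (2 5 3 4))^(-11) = ((1 11 3 4 2 5))^(-11) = (1 11 3 4 2 5)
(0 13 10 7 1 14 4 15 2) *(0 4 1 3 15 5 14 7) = (0 13 10)(1 7 3 15 2 4 5 14) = [13, 7, 4, 15, 5, 14, 6, 3, 8, 9, 0, 11, 12, 10, 1, 2]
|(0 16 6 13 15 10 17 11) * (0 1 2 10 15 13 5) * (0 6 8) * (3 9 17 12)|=24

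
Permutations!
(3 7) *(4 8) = (3 7)(4 8) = [0, 1, 2, 7, 8, 5, 6, 3, 4]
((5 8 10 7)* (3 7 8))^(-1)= ((3 7 5)(8 10))^(-1)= (3 5 7)(8 10)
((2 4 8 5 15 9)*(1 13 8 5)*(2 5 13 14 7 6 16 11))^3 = (1 6 2 8 7 11 13 14 16 4)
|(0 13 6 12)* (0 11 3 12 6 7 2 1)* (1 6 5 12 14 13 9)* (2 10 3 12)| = 30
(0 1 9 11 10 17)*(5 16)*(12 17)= (0 1 9 11 10 12 17)(5 16)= [1, 9, 2, 3, 4, 16, 6, 7, 8, 11, 12, 10, 17, 13, 14, 15, 5, 0]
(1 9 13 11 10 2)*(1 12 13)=[0, 9, 12, 3, 4, 5, 6, 7, 8, 1, 2, 10, 13, 11]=(1 9)(2 12 13 11 10)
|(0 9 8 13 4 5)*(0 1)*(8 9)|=6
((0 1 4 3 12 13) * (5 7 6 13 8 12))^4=(0 5)(1 7)(3 13)(4 6)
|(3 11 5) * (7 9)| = 6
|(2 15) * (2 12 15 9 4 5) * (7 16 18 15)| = 20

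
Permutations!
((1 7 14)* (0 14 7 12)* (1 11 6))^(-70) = ((0 14 11 6 1 12))^(-70) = (0 11 1)(6 12 14)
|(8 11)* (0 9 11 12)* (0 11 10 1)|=12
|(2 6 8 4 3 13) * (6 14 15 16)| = 9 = |(2 14 15 16 6 8 4 3 13)|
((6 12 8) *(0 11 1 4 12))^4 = ((0 11 1 4 12 8 6))^4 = (0 12 11 8 1 6 4)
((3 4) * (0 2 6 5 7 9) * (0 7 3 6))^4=((0 2)(3 4 6 5)(7 9))^4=(9)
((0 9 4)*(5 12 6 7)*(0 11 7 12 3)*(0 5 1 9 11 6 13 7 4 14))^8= ((0 11 4 6 12 13 7 1 9 14)(3 5))^8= (0 9 7 12 4)(1 13 6 11 14)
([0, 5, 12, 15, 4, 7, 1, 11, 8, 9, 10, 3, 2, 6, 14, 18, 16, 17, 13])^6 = [0, 18, 2, 5, 4, 13, 15, 6, 8, 9, 10, 1, 12, 3, 14, 7, 16, 17, 11]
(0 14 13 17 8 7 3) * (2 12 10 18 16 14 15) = (0 15 2 12 10 18 16 14 13 17 8 7 3) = [15, 1, 12, 0, 4, 5, 6, 3, 7, 9, 18, 11, 10, 17, 13, 2, 14, 8, 16]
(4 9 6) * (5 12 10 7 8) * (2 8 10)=(2 8 5 12)(4 9 6)(7 10)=[0, 1, 8, 3, 9, 12, 4, 10, 5, 6, 7, 11, 2]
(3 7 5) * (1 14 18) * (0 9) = [9, 14, 2, 7, 4, 3, 6, 5, 8, 0, 10, 11, 12, 13, 18, 15, 16, 17, 1] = (0 9)(1 14 18)(3 7 5)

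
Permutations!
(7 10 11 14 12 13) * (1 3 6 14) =(1 3 6 14 12 13 7 10 11) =[0, 3, 2, 6, 4, 5, 14, 10, 8, 9, 11, 1, 13, 7, 12]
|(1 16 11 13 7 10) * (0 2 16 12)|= 9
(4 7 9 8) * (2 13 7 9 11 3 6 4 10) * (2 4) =(2 13 7 11 3 6)(4 9 8 10) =[0, 1, 13, 6, 9, 5, 2, 11, 10, 8, 4, 3, 12, 7]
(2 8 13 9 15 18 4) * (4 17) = (2 8 13 9 15 18 17 4) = [0, 1, 8, 3, 2, 5, 6, 7, 13, 15, 10, 11, 12, 9, 14, 18, 16, 4, 17]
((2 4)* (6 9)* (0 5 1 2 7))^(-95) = ((0 5 1 2 4 7)(6 9))^(-95) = (0 5 1 2 4 7)(6 9)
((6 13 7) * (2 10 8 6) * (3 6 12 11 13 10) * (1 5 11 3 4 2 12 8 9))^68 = ((1 5 11 13 7 12 3 6 10 9)(2 4))^68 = (1 10 3 7 11)(5 9 6 12 13)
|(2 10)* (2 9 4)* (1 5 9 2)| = 4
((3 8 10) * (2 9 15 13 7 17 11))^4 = ((2 9 15 13 7 17 11)(3 8 10))^4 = (2 7 9 17 15 11 13)(3 8 10)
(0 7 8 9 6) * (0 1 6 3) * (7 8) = (0 8 9 3)(1 6) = [8, 6, 2, 0, 4, 5, 1, 7, 9, 3]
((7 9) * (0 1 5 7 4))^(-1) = (0 4 9 7 5 1)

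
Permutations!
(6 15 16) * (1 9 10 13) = (1 9 10 13)(6 15 16) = [0, 9, 2, 3, 4, 5, 15, 7, 8, 10, 13, 11, 12, 1, 14, 16, 6]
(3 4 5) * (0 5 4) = (0 5 3) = [5, 1, 2, 0, 4, 3]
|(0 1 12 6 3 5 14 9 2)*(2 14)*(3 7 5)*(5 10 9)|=10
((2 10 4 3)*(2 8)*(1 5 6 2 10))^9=((1 5 6 2)(3 8 10 4))^9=(1 5 6 2)(3 8 10 4)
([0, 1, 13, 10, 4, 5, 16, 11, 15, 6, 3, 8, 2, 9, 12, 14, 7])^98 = (2 12 14 15 8 11 7 16 6 9 13)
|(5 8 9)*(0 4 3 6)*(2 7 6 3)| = |(0 4 2 7 6)(5 8 9)| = 15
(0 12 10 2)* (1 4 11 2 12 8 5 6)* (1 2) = (0 8 5 6 2)(1 4 11)(10 12) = [8, 4, 0, 3, 11, 6, 2, 7, 5, 9, 12, 1, 10]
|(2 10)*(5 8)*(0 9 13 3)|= 4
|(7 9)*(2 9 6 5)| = |(2 9 7 6 5)| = 5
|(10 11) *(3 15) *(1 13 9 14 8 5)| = |(1 13 9 14 8 5)(3 15)(10 11)| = 6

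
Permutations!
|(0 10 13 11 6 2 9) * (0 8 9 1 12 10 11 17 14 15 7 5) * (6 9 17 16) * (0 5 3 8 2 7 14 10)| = 24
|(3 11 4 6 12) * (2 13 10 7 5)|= |(2 13 10 7 5)(3 11 4 6 12)|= 5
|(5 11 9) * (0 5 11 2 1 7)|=10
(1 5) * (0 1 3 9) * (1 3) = (0 3 9)(1 5) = [3, 5, 2, 9, 4, 1, 6, 7, 8, 0]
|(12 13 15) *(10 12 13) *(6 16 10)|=4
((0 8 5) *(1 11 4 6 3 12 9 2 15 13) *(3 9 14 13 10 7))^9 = (1 3 2 11 12 15 4 14 10 6 13 7 9)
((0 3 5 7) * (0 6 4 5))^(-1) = (0 3)(4 6 7 5)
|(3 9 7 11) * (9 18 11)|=6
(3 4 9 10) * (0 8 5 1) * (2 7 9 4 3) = [8, 0, 7, 3, 4, 1, 6, 9, 5, 10, 2] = (0 8 5 1)(2 7 9 10)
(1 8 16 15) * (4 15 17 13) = [0, 8, 2, 3, 15, 5, 6, 7, 16, 9, 10, 11, 12, 4, 14, 1, 17, 13] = (1 8 16 17 13 4 15)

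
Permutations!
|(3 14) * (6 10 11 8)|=|(3 14)(6 10 11 8)|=4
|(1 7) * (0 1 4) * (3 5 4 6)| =7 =|(0 1 7 6 3 5 4)|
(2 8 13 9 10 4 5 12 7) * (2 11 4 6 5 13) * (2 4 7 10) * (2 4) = (2 8)(4 13 9)(5 12 10 6)(7 11) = [0, 1, 8, 3, 13, 12, 5, 11, 2, 4, 6, 7, 10, 9]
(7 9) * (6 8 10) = [0, 1, 2, 3, 4, 5, 8, 9, 10, 7, 6] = (6 8 10)(7 9)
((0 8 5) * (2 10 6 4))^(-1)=((0 8 5)(2 10 6 4))^(-1)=(0 5 8)(2 4 6 10)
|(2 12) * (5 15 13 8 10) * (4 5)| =|(2 12)(4 5 15 13 8 10)| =6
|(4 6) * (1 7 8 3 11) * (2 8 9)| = 14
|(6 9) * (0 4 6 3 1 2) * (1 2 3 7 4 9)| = 8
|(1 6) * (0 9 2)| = 6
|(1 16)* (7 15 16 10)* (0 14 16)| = 7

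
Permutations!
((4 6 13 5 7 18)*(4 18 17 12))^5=((18)(4 6 13 5 7 17 12))^5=(18)(4 17 5 6 12 7 13)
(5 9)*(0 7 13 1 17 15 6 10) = (0 7 13 1 17 15 6 10)(5 9) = [7, 17, 2, 3, 4, 9, 10, 13, 8, 5, 0, 11, 12, 1, 14, 6, 16, 15]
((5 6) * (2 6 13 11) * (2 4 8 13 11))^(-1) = ((2 6 5 11 4 8 13))^(-1) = (2 13 8 4 11 5 6)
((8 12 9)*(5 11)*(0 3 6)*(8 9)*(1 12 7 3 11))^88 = (0 3 8 1 11 6 7 12 5)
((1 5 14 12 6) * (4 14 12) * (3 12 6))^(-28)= (14)(1 6 5)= ((1 5 6)(3 12)(4 14))^(-28)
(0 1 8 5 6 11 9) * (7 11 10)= (0 1 8 5 6 10 7 11 9)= [1, 8, 2, 3, 4, 6, 10, 11, 5, 0, 7, 9]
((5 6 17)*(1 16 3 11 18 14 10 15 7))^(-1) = (1 7 15 10 14 18 11 3 16)(5 17 6)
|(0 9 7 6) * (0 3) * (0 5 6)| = |(0 9 7)(3 5 6)| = 3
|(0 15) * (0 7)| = 3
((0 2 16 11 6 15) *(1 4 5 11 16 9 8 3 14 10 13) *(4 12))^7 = (16)(0 13 15 10 6 14 11 3 5 8 4 9 12 2 1)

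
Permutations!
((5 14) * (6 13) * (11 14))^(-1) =((5 11 14)(6 13))^(-1) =(5 14 11)(6 13)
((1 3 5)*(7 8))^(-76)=((1 3 5)(7 8))^(-76)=(8)(1 5 3)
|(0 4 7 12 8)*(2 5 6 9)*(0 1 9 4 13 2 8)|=|(0 13 2 5 6 4 7 12)(1 9 8)|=24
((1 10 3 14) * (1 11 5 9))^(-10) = ((1 10 3 14 11 5 9))^(-10) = (1 11 10 5 3 9 14)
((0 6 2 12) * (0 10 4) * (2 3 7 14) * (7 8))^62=(0 3 7 2 10)(4 6 8 14 12)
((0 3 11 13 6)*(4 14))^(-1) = (0 6 13 11 3)(4 14)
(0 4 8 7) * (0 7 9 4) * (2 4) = [0, 1, 4, 3, 8, 5, 6, 7, 9, 2] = (2 4 8 9)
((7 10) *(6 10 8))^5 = (6 10 7 8)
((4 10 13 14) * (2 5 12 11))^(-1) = (2 11 12 5)(4 14 13 10)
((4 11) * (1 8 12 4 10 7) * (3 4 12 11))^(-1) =(12)(1 7 10 11 8)(3 4)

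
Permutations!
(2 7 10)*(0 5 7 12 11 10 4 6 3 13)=(0 5 7 4 6 3 13)(2 12 11 10)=[5, 1, 12, 13, 6, 7, 3, 4, 8, 9, 2, 10, 11, 0]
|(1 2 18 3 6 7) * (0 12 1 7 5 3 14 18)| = 12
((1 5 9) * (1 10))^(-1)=(1 10 9 5)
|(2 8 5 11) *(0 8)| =5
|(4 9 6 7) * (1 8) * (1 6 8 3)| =10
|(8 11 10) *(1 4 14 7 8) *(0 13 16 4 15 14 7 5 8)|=35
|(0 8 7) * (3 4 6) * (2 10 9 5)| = 12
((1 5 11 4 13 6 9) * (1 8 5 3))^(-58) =(4 5 9 13 11 8 6)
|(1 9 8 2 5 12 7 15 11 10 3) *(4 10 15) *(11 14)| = |(1 9 8 2 5 12 7 4 10 3)(11 15 14)| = 30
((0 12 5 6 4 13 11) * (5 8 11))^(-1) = (0 11 8 12)(4 6 5 13)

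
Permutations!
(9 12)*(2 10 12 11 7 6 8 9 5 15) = (2 10 12 5 15)(6 8 9 11 7) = [0, 1, 10, 3, 4, 15, 8, 6, 9, 11, 12, 7, 5, 13, 14, 2]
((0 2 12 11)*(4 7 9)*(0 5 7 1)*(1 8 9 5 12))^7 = ((0 2 1)(4 8 9)(5 7)(11 12))^7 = (0 2 1)(4 8 9)(5 7)(11 12)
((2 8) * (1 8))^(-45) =(8)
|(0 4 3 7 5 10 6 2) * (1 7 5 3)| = |(0 4 1 7 3 5 10 6 2)| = 9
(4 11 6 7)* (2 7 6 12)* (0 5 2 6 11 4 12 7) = [5, 1, 0, 3, 4, 2, 11, 12, 8, 9, 10, 7, 6] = (0 5 2)(6 11 7 12)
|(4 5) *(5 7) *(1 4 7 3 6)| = |(1 4 3 6)(5 7)| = 4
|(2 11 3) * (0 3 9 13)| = |(0 3 2 11 9 13)| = 6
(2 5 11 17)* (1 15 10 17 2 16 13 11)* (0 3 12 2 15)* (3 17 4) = [17, 0, 5, 12, 3, 1, 6, 7, 8, 9, 4, 15, 2, 11, 14, 10, 13, 16] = (0 17 16 13 11 15 10 4 3 12 2 5 1)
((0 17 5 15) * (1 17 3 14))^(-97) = ((0 3 14 1 17 5 15))^(-97) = (0 3 14 1 17 5 15)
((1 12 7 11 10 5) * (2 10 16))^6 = ((1 12 7 11 16 2 10 5))^6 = (1 10 16 7)(2 11 12 5)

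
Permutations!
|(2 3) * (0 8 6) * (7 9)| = |(0 8 6)(2 3)(7 9)| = 6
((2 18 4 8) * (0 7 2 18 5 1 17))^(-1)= ((0 7 2 5 1 17)(4 8 18))^(-1)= (0 17 1 5 2 7)(4 18 8)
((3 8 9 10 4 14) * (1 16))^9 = ((1 16)(3 8 9 10 4 14))^9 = (1 16)(3 10)(4 8)(9 14)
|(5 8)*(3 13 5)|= |(3 13 5 8)|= 4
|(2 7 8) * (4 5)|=6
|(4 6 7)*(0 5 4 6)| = |(0 5 4)(6 7)| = 6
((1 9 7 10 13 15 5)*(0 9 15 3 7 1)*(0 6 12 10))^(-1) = (0 7 3 13 10 12 6 5 15 1 9)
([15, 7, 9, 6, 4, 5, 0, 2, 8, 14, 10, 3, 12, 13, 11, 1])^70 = [0, 1, 2, 3, 4, 5, 6, 7, 8, 9, 10, 11, 12, 13, 14, 15]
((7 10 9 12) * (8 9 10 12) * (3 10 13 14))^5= ((3 10 13 14)(7 12)(8 9))^5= (3 10 13 14)(7 12)(8 9)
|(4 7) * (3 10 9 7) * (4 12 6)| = 7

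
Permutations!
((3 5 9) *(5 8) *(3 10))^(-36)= ((3 8 5 9 10))^(-36)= (3 10 9 5 8)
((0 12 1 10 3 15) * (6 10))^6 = (0 15 3 10 6 1 12)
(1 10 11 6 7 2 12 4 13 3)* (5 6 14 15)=(1 10 11 14 15 5 6 7 2 12 4 13 3)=[0, 10, 12, 1, 13, 6, 7, 2, 8, 9, 11, 14, 4, 3, 15, 5]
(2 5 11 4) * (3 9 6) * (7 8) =(2 5 11 4)(3 9 6)(7 8) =[0, 1, 5, 9, 2, 11, 3, 8, 7, 6, 10, 4]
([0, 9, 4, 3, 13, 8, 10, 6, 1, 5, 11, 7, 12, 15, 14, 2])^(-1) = (1 8 5 9)(2 15 13 4)(6 7 11 10)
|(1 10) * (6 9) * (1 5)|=|(1 10 5)(6 9)|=6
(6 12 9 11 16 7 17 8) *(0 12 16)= (0 12 9 11)(6 16 7 17 8)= [12, 1, 2, 3, 4, 5, 16, 17, 6, 11, 10, 0, 9, 13, 14, 15, 7, 8]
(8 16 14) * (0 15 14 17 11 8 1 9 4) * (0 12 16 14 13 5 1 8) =(0 15 13 5 1 9 4 12 16 17 11)(8 14) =[15, 9, 2, 3, 12, 1, 6, 7, 14, 4, 10, 0, 16, 5, 8, 13, 17, 11]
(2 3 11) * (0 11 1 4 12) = (0 11 2 3 1 4 12) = [11, 4, 3, 1, 12, 5, 6, 7, 8, 9, 10, 2, 0]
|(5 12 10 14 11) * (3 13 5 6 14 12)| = 6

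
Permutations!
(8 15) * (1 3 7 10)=[0, 3, 2, 7, 4, 5, 6, 10, 15, 9, 1, 11, 12, 13, 14, 8]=(1 3 7 10)(8 15)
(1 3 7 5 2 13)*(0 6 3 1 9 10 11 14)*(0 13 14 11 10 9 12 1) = (0 6 3 7 5 2 14 13 12 1) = [6, 0, 14, 7, 4, 2, 3, 5, 8, 9, 10, 11, 1, 12, 13]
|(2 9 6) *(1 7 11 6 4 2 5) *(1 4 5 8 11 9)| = 6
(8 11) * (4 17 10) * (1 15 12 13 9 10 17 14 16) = [0, 15, 2, 3, 14, 5, 6, 7, 11, 10, 4, 8, 13, 9, 16, 12, 1, 17] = (17)(1 15 12 13 9 10 4 14 16)(8 11)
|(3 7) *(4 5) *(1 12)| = |(1 12)(3 7)(4 5)| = 2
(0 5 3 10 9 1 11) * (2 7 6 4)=(0 5 3 10 9 1 11)(2 7 6 4)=[5, 11, 7, 10, 2, 3, 4, 6, 8, 1, 9, 0]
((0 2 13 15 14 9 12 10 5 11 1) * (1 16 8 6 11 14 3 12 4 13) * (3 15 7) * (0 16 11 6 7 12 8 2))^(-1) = ((1 16 2)(3 8 7)(4 13 12 10 5 14 9))^(-1) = (1 2 16)(3 7 8)(4 9 14 5 10 12 13)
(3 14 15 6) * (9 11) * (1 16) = (1 16)(3 14 15 6)(9 11) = [0, 16, 2, 14, 4, 5, 3, 7, 8, 11, 10, 9, 12, 13, 15, 6, 1]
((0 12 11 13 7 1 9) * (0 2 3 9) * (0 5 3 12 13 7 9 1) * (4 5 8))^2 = (0 9 12 7 13 2 11)(1 4 3 8 5)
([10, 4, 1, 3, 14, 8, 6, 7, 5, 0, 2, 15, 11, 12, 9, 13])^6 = (0 9 14 4 1 2 10)(11 13)(12 15)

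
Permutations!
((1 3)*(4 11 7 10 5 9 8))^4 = (4 5 11 9 7 8 10)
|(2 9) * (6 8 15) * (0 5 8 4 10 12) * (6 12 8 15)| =4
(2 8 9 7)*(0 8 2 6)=[8, 1, 2, 3, 4, 5, 0, 6, 9, 7]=(0 8 9 7 6)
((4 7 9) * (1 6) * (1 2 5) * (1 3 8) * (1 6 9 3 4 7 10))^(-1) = (1 10 4 5 2 6 8 3 7 9)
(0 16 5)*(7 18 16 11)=(0 11 7 18 16 5)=[11, 1, 2, 3, 4, 0, 6, 18, 8, 9, 10, 7, 12, 13, 14, 15, 5, 17, 16]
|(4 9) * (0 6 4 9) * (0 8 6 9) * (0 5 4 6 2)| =6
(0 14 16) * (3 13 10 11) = (0 14 16)(3 13 10 11) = [14, 1, 2, 13, 4, 5, 6, 7, 8, 9, 11, 3, 12, 10, 16, 15, 0]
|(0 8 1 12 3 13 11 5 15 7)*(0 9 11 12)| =15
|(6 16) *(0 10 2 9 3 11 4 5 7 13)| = |(0 10 2 9 3 11 4 5 7 13)(6 16)| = 10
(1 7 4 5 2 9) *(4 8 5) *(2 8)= [0, 7, 9, 3, 4, 8, 6, 2, 5, 1]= (1 7 2 9)(5 8)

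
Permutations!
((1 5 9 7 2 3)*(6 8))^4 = (1 2 9)(3 7 5)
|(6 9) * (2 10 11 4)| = 4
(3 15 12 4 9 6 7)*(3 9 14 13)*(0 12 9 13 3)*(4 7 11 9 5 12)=(0 4 14 3 15 5 12 7 13)(6 11 9)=[4, 1, 2, 15, 14, 12, 11, 13, 8, 6, 10, 9, 7, 0, 3, 5]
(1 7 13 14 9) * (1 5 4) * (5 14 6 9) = [0, 7, 2, 3, 1, 4, 9, 13, 8, 14, 10, 11, 12, 6, 5] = (1 7 13 6 9 14 5 4)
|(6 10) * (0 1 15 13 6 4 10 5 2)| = |(0 1 15 13 6 5 2)(4 10)| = 14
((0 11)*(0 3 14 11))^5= (3 11 14)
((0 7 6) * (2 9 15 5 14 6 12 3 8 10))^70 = ((0 7 12 3 8 10 2 9 15 5 14 6))^70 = (0 14 15 2 8 12)(3 7 6 5 9 10)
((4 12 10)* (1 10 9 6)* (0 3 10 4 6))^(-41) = ((0 3 10 6 1 4 12 9))^(-41) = (0 9 12 4 1 6 10 3)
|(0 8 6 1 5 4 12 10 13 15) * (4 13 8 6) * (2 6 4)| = 11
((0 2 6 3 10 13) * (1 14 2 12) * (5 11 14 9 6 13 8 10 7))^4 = ((0 12 1 9 6 3 7 5 11 14 2 13)(8 10))^4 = (0 6 11)(1 7 2)(3 14 12)(5 13 9)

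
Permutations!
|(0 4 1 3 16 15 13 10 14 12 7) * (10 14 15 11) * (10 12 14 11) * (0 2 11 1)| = 12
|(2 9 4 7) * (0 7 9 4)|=5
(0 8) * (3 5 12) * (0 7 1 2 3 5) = [8, 2, 3, 0, 4, 12, 6, 1, 7, 9, 10, 11, 5] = (0 8 7 1 2 3)(5 12)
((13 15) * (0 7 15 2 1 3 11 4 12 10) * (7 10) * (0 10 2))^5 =(0 4)(1 7)(2 12)(3 15)(11 13)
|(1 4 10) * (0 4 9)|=5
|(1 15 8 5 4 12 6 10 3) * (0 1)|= 10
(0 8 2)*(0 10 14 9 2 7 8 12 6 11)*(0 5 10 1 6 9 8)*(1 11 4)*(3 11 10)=(0 12 9 2 10 14 8 7)(1 6 4)(3 11 5)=[12, 6, 10, 11, 1, 3, 4, 0, 7, 2, 14, 5, 9, 13, 8]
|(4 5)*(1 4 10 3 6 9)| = |(1 4 5 10 3 6 9)| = 7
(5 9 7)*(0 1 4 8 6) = [1, 4, 2, 3, 8, 9, 0, 5, 6, 7] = (0 1 4 8 6)(5 9 7)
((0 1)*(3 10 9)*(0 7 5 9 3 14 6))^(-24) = (0 9 1 14 7 6 5) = ((0 1 7 5 9 14 6)(3 10))^(-24)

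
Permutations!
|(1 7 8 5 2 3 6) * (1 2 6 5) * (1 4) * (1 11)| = 20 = |(1 7 8 4 11)(2 3 5 6)|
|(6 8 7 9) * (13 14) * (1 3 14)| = |(1 3 14 13)(6 8 7 9)| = 4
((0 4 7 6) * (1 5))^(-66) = (0 7)(4 6)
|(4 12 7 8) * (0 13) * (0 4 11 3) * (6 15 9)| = 24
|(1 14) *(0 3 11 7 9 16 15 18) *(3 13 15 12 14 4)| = 36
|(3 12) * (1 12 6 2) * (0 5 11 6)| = 8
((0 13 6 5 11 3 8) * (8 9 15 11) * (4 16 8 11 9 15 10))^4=(0 11 10)(3 4 13)(5 9 8)(6 15 16)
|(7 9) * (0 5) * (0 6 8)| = 4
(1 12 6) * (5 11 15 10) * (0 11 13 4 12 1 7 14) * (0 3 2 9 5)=(0 11 15 10)(2 9 5 13 4 12 6 7 14 3)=[11, 1, 9, 2, 12, 13, 7, 14, 8, 5, 0, 15, 6, 4, 3, 10]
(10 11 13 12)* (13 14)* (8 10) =[0, 1, 2, 3, 4, 5, 6, 7, 10, 9, 11, 14, 8, 12, 13] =(8 10 11 14 13 12)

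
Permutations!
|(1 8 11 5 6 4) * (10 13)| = |(1 8 11 5 6 4)(10 13)| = 6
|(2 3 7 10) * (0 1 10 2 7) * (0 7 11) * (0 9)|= 15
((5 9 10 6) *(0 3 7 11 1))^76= ((0 3 7 11 1)(5 9 10 6))^76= (0 3 7 11 1)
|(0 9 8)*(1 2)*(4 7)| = 6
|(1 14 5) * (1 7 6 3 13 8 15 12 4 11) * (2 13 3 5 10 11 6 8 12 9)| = 20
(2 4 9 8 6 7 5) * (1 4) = (1 4 9 8 6 7 5 2) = [0, 4, 1, 3, 9, 2, 7, 5, 6, 8]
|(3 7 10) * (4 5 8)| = 3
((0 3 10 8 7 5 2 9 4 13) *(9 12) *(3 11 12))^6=((0 11 12 9 4 13)(2 3 10 8 7 5))^6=(13)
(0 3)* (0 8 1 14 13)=(0 3 8 1 14 13)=[3, 14, 2, 8, 4, 5, 6, 7, 1, 9, 10, 11, 12, 0, 13]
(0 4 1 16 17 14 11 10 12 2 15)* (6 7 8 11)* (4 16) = [16, 4, 15, 3, 1, 5, 7, 8, 11, 9, 12, 10, 2, 13, 6, 0, 17, 14] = (0 16 17 14 6 7 8 11 10 12 2 15)(1 4)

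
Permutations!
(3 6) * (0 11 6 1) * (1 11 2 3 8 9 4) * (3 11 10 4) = (0 2 11 6 8 9 3 10 4 1) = [2, 0, 11, 10, 1, 5, 8, 7, 9, 3, 4, 6]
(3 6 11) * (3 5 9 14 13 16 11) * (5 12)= [0, 1, 2, 6, 4, 9, 3, 7, 8, 14, 10, 12, 5, 16, 13, 15, 11]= (3 6)(5 9 14 13 16 11 12)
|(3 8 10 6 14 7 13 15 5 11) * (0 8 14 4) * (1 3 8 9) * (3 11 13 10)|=33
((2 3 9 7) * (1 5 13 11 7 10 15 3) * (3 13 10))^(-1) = (1 2 7 11 13 15 10 5)(3 9)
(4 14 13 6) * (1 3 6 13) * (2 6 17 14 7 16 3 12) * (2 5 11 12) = (1 2 6 4 7 16 3 17 14)(5 11 12) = [0, 2, 6, 17, 7, 11, 4, 16, 8, 9, 10, 12, 5, 13, 1, 15, 3, 14]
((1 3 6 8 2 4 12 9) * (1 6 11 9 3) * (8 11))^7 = (2 12 8 4 3)(6 11 9)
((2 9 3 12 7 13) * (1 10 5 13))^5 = ((1 10 5 13 2 9 3 12 7))^5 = (1 9 10 3 5 12 13 7 2)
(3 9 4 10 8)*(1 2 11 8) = (1 2 11 8 3 9 4 10) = [0, 2, 11, 9, 10, 5, 6, 7, 3, 4, 1, 8]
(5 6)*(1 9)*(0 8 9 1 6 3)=[8, 1, 2, 0, 4, 3, 5, 7, 9, 6]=(0 8 9 6 5 3)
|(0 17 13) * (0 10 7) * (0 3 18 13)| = |(0 17)(3 18 13 10 7)| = 10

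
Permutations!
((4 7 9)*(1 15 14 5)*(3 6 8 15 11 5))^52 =(1 11 5)(3 8 14 6 15)(4 7 9)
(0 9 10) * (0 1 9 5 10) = [5, 9, 2, 3, 4, 10, 6, 7, 8, 0, 1] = (0 5 10 1 9)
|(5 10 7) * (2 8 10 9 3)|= 7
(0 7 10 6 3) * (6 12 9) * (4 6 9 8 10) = (0 7 4 6 3)(8 10 12) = [7, 1, 2, 0, 6, 5, 3, 4, 10, 9, 12, 11, 8]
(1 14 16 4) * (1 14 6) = (1 6)(4 14 16) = [0, 6, 2, 3, 14, 5, 1, 7, 8, 9, 10, 11, 12, 13, 16, 15, 4]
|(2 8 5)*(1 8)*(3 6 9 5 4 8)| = |(1 3 6 9 5 2)(4 8)| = 6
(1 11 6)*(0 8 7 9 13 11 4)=(0 8 7 9 13 11 6 1 4)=[8, 4, 2, 3, 0, 5, 1, 9, 7, 13, 10, 6, 12, 11]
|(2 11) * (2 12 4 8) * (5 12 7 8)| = 12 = |(2 11 7 8)(4 5 12)|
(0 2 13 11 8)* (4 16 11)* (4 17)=(0 2 13 17 4 16 11 8)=[2, 1, 13, 3, 16, 5, 6, 7, 0, 9, 10, 8, 12, 17, 14, 15, 11, 4]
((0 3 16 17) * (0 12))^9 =((0 3 16 17 12))^9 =(0 12 17 16 3)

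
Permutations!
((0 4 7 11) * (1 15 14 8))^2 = ((0 4 7 11)(1 15 14 8))^2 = (0 7)(1 14)(4 11)(8 15)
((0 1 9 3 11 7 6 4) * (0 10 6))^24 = (11)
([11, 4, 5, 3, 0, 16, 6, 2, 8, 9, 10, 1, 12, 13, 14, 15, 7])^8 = (16)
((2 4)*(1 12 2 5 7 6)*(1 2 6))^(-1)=(1 7 5 4 2 6 12)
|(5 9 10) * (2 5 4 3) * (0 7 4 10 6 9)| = 6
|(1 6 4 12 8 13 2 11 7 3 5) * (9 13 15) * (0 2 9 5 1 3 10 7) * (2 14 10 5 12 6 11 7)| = |(0 14 10 2 7 5 3 1 11)(4 6)(8 15 12)(9 13)| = 18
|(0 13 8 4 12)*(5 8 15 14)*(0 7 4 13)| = 15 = |(4 12 7)(5 8 13 15 14)|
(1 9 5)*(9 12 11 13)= (1 12 11 13 9 5)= [0, 12, 2, 3, 4, 1, 6, 7, 8, 5, 10, 13, 11, 9]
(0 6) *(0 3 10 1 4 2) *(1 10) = [6, 4, 0, 1, 2, 5, 3, 7, 8, 9, 10] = (10)(0 6 3 1 4 2)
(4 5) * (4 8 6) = [0, 1, 2, 3, 5, 8, 4, 7, 6] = (4 5 8 6)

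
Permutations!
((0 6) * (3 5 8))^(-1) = (0 6)(3 8 5)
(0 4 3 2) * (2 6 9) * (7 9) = [4, 1, 0, 6, 3, 5, 7, 9, 8, 2] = (0 4 3 6 7 9 2)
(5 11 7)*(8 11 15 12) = [0, 1, 2, 3, 4, 15, 6, 5, 11, 9, 10, 7, 8, 13, 14, 12] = (5 15 12 8 11 7)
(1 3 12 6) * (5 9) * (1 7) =(1 3 12 6 7)(5 9) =[0, 3, 2, 12, 4, 9, 7, 1, 8, 5, 10, 11, 6]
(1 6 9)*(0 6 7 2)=(0 6 9 1 7 2)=[6, 7, 0, 3, 4, 5, 9, 2, 8, 1]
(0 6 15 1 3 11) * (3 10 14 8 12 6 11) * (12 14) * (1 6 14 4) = (0 11)(1 10 12 14 8 4)(6 15) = [11, 10, 2, 3, 1, 5, 15, 7, 4, 9, 12, 0, 14, 13, 8, 6]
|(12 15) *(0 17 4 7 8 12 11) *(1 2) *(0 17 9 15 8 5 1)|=|(0 9 15 11 17 4 7 5 1 2)(8 12)|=10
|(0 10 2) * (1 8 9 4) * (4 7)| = 15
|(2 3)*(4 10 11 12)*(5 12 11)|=|(2 3)(4 10 5 12)|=4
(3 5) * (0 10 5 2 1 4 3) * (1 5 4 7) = [10, 7, 5, 2, 3, 0, 6, 1, 8, 9, 4] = (0 10 4 3 2 5)(1 7)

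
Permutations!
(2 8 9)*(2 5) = (2 8 9 5) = [0, 1, 8, 3, 4, 2, 6, 7, 9, 5]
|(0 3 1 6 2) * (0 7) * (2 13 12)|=8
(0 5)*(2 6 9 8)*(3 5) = (0 3 5)(2 6 9 8) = [3, 1, 6, 5, 4, 0, 9, 7, 2, 8]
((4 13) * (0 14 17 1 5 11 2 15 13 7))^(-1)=(0 7 4 13 15 2 11 5 1 17 14)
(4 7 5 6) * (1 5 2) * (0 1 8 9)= (0 1 5 6 4 7 2 8 9)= [1, 5, 8, 3, 7, 6, 4, 2, 9, 0]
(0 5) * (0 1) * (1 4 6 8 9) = [5, 0, 2, 3, 6, 4, 8, 7, 9, 1] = (0 5 4 6 8 9 1)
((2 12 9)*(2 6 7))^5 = ((2 12 9 6 7))^5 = (12)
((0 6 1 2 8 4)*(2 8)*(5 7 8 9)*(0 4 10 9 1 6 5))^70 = (0 10 7)(5 9 8)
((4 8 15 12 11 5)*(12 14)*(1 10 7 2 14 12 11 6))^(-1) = ((1 10 7 2 14 11 5 4 8 15 12 6))^(-1) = (1 6 12 15 8 4 5 11 14 2 7 10)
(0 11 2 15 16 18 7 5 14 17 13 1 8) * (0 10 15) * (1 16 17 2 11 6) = (0 6 1 8 10 15 17 13 16 18 7 5 14 2) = [6, 8, 0, 3, 4, 14, 1, 5, 10, 9, 15, 11, 12, 16, 2, 17, 18, 13, 7]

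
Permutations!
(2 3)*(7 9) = (2 3)(7 9) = [0, 1, 3, 2, 4, 5, 6, 9, 8, 7]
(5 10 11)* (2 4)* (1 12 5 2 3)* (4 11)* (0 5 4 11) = (0 5 10 11 2)(1 12 4 3) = [5, 12, 0, 1, 3, 10, 6, 7, 8, 9, 11, 2, 4]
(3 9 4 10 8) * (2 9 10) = (2 9 4)(3 10 8) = [0, 1, 9, 10, 2, 5, 6, 7, 3, 4, 8]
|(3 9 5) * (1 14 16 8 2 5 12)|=9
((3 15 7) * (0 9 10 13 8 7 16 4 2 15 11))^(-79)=((0 9 10 13 8 7 3 11)(2 15 16 4))^(-79)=(0 9 10 13 8 7 3 11)(2 15 16 4)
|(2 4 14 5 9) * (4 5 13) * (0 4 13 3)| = 12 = |(0 4 14 3)(2 5 9)|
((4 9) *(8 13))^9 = ((4 9)(8 13))^9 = (4 9)(8 13)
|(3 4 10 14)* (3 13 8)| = |(3 4 10 14 13 8)| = 6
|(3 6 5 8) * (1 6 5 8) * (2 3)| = |(1 6 8 2 3 5)| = 6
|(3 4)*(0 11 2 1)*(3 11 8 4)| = 6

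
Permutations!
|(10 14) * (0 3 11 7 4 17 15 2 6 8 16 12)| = 12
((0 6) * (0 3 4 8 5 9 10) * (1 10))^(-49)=((0 6 3 4 8 5 9 1 10))^(-49)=(0 5 6 9 3 1 4 10 8)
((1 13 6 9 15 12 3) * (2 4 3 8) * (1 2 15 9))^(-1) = ((1 13 6)(2 4 3)(8 15 12))^(-1) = (1 6 13)(2 3 4)(8 12 15)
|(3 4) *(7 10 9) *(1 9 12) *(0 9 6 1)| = 10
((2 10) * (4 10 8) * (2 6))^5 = ((2 8 4 10 6))^5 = (10)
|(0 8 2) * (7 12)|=|(0 8 2)(7 12)|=6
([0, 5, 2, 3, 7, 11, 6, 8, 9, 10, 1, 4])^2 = (1 11 7 9)(4 8 10 5)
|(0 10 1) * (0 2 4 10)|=4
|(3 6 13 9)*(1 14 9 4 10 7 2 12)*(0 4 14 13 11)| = |(0 4 10 7 2 12 1 13 14 9 3 6 11)| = 13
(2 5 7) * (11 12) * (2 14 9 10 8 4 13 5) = (4 13 5 7 14 9 10 8)(11 12) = [0, 1, 2, 3, 13, 7, 6, 14, 4, 10, 8, 12, 11, 5, 9]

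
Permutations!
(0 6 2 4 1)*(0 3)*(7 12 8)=(0 6 2 4 1 3)(7 12 8)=[6, 3, 4, 0, 1, 5, 2, 12, 7, 9, 10, 11, 8]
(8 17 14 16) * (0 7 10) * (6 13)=[7, 1, 2, 3, 4, 5, 13, 10, 17, 9, 0, 11, 12, 6, 16, 15, 8, 14]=(0 7 10)(6 13)(8 17 14 16)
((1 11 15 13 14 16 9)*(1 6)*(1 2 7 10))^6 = ((1 11 15 13 14 16 9 6 2 7 10))^6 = (1 9 11 6 15 2 13 7 14 10 16)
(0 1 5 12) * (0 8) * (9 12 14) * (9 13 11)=(0 1 5 14 13 11 9 12 8)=[1, 5, 2, 3, 4, 14, 6, 7, 0, 12, 10, 9, 8, 11, 13]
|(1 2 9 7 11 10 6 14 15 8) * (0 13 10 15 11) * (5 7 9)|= 12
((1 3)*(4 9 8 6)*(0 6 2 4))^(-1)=((0 6)(1 3)(2 4 9 8))^(-1)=(0 6)(1 3)(2 8 9 4)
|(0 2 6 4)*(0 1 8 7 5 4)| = |(0 2 6)(1 8 7 5 4)| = 15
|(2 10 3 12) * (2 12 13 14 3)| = |(2 10)(3 13 14)| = 6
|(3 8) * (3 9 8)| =2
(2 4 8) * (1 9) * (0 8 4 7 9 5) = [8, 5, 7, 3, 4, 0, 6, 9, 2, 1] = (0 8 2 7 9 1 5)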